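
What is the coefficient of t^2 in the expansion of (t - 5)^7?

-65625

The general term is C(7,j)·(t)^j·(-5)^(7-j); the t^2 term has j = 2.
C(7,2) = 21.
Coefficient = C(7,2) · (-5)^5 = 21 · (-3125) = -65625.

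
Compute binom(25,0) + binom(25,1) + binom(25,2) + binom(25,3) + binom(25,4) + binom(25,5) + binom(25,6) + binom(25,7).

726206

1 + 25 + 300 + 2300 + 12650 + 53130 + 177100 + 480700 = 726206.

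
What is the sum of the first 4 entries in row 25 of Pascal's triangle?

1 + 25 + 300 + 2300 = 2626.

2626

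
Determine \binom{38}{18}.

33578000610

C(38,18) = (38·37·36·35·34·33·32·31·30·29·28·27·26·25·24·23·22·21) / 18! = 214978908196382744494080000 / 6402373705728000 = 33578000610.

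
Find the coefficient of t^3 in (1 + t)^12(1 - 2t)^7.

Coefficient of t^3 = Σ_{j} C(12,j)·1^j·C(7,3-j)·(-2)^(3-j) for j from 0 to 3.
= (-280) + 1008 + (-924) + 220 = 24.

24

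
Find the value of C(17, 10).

C(17,10) = C(17,7) by symmetry.
C(17,7) = (17·16·15·14·13·12·11) / 7! = 98017920 / 5040 = 19448.

19448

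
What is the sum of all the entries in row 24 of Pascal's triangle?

The entries of row 24 sum to 2^24 = 16777216.

16777216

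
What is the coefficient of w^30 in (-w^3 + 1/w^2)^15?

General term: C(15,j)·(-w^3)^j·(1/w^2)^(15-j), with w-exponent 3j − 2(15−j) = 5j − 30.
Set 5j − 30 = 30: j = 12.
C(15,12) = 455; (-1)^12 = 1; 1^3 = 1.
Coefficient = 455 · 1 · 1 = 455.

455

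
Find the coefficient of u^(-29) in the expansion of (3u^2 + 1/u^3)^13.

General term: C(13,j)·(3u^2)^j·(1/u^3)^(13-j), with u-exponent 2j − 3(13−j) = 5j − 39.
Set 5j − 39 = -29: j = 2.
C(13,2) = 78; 3^2 = 9; 1^11 = 1.
Coefficient = 78 · 9 · 1 = 702.

702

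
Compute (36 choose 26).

254186856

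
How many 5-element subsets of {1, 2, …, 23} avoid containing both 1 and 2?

32319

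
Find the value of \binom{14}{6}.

3003

C(14,6) = (14·13·12·11·10·9) / 6! = 2162160 / 720 = 3003.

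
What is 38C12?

2707475148

C(38,12) = (38·37·36·35·34·33·32·31·30·29·28·27) / 12! = 1296884927852236800 / 479001600 = 2707475148.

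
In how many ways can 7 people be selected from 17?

This is C(17,7) = 19448.

19448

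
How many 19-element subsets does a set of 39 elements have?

68923264410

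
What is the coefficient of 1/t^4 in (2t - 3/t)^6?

General term: C(6,j)·(2t)^j·(-3/t)^(6-j), with t-exponent 1j − 1(6−j) = 2j − 6.
Set 2j − 6 = -4: j = 1.
C(6,1) = 6; 2^1 = 2; (-3)^5 = -243.
Coefficient = 6 · 2 · (-243) = -2916.

-2916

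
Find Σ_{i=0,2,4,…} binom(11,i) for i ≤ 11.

1024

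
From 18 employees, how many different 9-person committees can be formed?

This is C(18,9) = 48620.

48620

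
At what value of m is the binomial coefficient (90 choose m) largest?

45

C(90,m) is maximized at m = 90/2 = 45.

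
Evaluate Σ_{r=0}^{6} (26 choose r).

1 + 26 + 325 + 2600 + 14950 + 65780 + 230230 = 313912.

313912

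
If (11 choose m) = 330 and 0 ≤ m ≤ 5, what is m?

C(11,m) increases on 0 ≤ m ≤ 5. C(11,3) = 165 and C(11,4) = 330, so m = 4.

4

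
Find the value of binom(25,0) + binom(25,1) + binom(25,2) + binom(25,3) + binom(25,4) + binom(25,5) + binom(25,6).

245506

1 + 25 + 300 + 2300 + 12650 + 53130 + 177100 = 245506.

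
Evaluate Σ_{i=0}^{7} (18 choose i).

1 + 18 + 153 + 816 + 3060 + 8568 + 18564 + 31824 = 63004.

63004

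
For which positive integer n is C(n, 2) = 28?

8

n(n−1)/2 = 28 ⇒ n(n−1) = 56. Since 8·7 = 56, n = 8.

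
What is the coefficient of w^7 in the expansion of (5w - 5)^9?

70312500

The general term is C(9,j)·(5w)^j·(-5)^(9-j); the w^7 term has j = 7.
C(9,7) = 36.
Coefficient = C(9,7) · 5^7 · (-5)^2 = 36 · 78125 · 25 = 70312500.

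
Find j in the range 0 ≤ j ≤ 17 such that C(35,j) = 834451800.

12

C(35,j) increases on 0 ≤ j ≤ 17. C(35,11) = 417225900 and C(35,12) = 834451800, so j = 12.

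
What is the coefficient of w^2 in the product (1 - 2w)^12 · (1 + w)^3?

Coefficient of w^2 = Σ_{j} C(12,j)·(-2)^j·C(3,2-j)·1^(2-j) for j from 0 to 2.
= 3 + (-72) + 264 = 195.

195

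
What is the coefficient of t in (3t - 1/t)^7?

-2835

General term: C(7,j)·(3t)^j·(-1/t)^(7-j), with t-exponent 1j − 1(7−j) = 2j − 7.
Set 2j − 7 = 1: j = 4.
C(7,4) = 35; 3^4 = 81; (-1)^3 = -1.
Coefficient = 35 · 81 · (-1) = -2835.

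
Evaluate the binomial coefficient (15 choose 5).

C(15,5) = (15·14·13·12·11) / 5! = 360360 / 120 = 3003.

3003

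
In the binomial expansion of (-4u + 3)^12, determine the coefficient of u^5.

The general term is C(12,j)·(-4u)^j·(3)^(12-j); the u^5 term has j = 5.
C(12,5) = 792.
Coefficient = C(12,5) · (-4)^5 · 3^7 = 792 · (-1024) · 2187 = -1773674496.

-1773674496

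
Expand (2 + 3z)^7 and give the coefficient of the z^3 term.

The general term is C(7,j)·(2)^j·(3z)^(7-j); the z^3 term has j = 4.
C(7,4) = 35.
Coefficient = C(7,4) · 2^4 · 3^3 = 35 · 16 · 27 = 15120.

15120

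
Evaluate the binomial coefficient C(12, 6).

924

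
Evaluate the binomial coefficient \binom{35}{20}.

C(35,20) = C(35,15) by symmetry.
C(35,15) = (35·34·33·32·31·30·29·28·27·26·25·24·23·22·21) / 15! = 4247252019052922880000 / 1307674368000 = 3247943160.

3247943160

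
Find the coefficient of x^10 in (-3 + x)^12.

594

The general term is C(12,j)·(-3)^j·(x)^(12-j); the x^10 term has j = 2.
C(12,2) = 66.
Coefficient = C(12,2) · (-3)^2 = 66 · 9 = 594.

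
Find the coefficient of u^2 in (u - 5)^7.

-65625

The general term is C(7,j)·(u)^j·(-5)^(7-j); the u^2 term has j = 2.
C(7,2) = 21.
Coefficient = C(7,2) · (-5)^5 = 21 · (-3125) = -65625.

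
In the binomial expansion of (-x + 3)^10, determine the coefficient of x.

The general term is C(10,j)·(-x)^j·(3)^(10-j); the x^1 term has j = 1.
C(10,1) = 10.
Coefficient = C(10,1) · (-1)^1 · 3^9 = 10 · (-1) · 19683 = -196830.

-196830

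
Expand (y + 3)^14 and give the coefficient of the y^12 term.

The general term is C(14,j)·(y)^j·(3)^(14-j); the y^12 term has j = 12.
C(14,12) = 91.
Coefficient = C(14,12) · 3^2 = 91 · 9 = 819.

819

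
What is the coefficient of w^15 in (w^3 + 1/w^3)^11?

165

General term: C(11,j)·(w^3)^j·(1/w^3)^(11-j), with w-exponent 3j − 3(11−j) = 6j − 33.
Set 6j − 33 = 15: j = 8.
C(11,8) = 165; 1^8 = 1; 1^3 = 1.
Coefficient = 165 · 1 · 1 = 165.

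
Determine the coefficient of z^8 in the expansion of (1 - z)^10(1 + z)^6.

-90

Coefficient of z^8 = Σ_{j} C(10,j)·(-1)^j·C(6,8-j)·1^(8-j) for j from 2 to 8.
= 45 + (-720) + 3150 + (-5040) + 3150 + (-720) + 45 = -90.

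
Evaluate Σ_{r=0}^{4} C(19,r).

5036

1 + 19 + 171 + 969 + 3876 = 5036.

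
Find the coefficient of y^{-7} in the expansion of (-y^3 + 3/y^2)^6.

General term: C(6,j)·(-y^3)^j·(3/y^2)^(6-j), with y-exponent 3j − 2(6−j) = 5j − 12.
Set 5j − 12 = -7: j = 1.
C(6,1) = 6; (-1)^1 = -1; 3^5 = 243.
Coefficient = 6 · (-1) · 243 = -1458.

-1458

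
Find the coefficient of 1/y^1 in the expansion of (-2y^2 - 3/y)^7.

-20412

General term: C(7,j)·(-2y^2)^j·(-3/y)^(7-j), with y-exponent 2j − 1(7−j) = 3j − 7.
Set 3j − 7 = -1: j = 2.
C(7,2) = 21; (-2)^2 = 4; (-3)^5 = -243.
Coefficient = 21 · 4 · (-243) = -20412.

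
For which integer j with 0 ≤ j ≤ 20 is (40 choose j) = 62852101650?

16

C(40,j) increases on 0 ≤ j ≤ 20. C(40,15) = 40225345056 and C(40,16) = 62852101650, so j = 16.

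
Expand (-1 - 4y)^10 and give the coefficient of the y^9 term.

2621440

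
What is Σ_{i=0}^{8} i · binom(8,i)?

Since i·C(8,i) = 8·C(7,i−1), the sum is 8·2^7 = 8·128 = 1024.

1024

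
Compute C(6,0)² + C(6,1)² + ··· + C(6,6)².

Σ C(6,k)² is the coefficient of x^6 in (1+x)^6(1+x)^6 = (1+x)^12, i.e. C(12,6) = 924.

924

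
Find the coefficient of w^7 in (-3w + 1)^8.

-17496

The general term is C(8,j)·(-3w)^j·(1)^(8-j); the w^7 term has j = 7.
C(8,7) = 8.
Coefficient = C(8,7) · (-3)^7 = 8 · (-2187) = -17496.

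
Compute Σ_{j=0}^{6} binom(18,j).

1 + 18 + 153 + 816 + 3060 + 8568 + 18564 = 31180.

31180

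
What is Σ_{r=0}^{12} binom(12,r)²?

Σ C(12,r)² is the coefficient of x^12 in (1+x)^12(1+x)^12 = (1+x)^24, i.e. C(24,12) = 2704156.

2704156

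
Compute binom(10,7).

120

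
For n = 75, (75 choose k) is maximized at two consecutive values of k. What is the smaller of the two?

37

For odd n = 75, C(75,k) peaks at k = (n−1)/2 and (n+1)/2; the smaller is 37.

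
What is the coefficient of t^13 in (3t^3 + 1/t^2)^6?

1458

General term: C(6,j)·(3t^3)^j·(1/t^2)^(6-j), with t-exponent 3j − 2(6−j) = 5j − 12.
Set 5j − 12 = 13: j = 5.
C(6,5) = 6; 3^5 = 243; 1^1 = 1.
Coefficient = 6 · 243 · 1 = 1458.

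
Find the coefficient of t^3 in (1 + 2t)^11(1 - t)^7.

Coefficient of t^3 = Σ_{j} C(11,j)·2^j·C(7,3-j)·(-1)^(3-j) for j from 0 to 3.
= (-35) + 462 + (-1540) + 1320 = 207.

207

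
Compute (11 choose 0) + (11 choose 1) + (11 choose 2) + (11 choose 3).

232

1 + 11 + 55 + 165 = 232.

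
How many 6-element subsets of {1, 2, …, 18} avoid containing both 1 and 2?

All 6-subsets: C(18,6) = 18564. Those containing both fixed elements: C(16,4) = 1820.
18564 − 1820 = 16744.

16744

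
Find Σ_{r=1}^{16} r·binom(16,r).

524288

Since r·C(16,r) = 16·C(15,r−1), the sum is 16·2^15 = 16·32768 = 524288.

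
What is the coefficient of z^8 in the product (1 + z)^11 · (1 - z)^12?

Coefficient of z^8 = Σ_{j} C(11,j)·1^j·C(12,8-j)·(-1)^(8-j) for j from 0 to 8.
= 495 + (-8712) + 50820 + (-130680) + 163350 + (-101640) + 30492 + (-3960) + 165 = 330.

330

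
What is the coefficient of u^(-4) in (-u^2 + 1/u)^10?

General term: C(10,j)·(-u^2)^j·(1/u)^(10-j), with u-exponent 2j − 1(10−j) = 3j − 10.
Set 3j − 10 = -4: j = 2.
C(10,2) = 45; (-1)^2 = 1; 1^8 = 1.
Coefficient = 45 · 1 · 1 = 45.

45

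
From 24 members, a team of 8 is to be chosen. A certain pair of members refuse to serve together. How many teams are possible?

All 8-subsets: C(24,8) = 735471. Those containing both fixed elements: C(22,6) = 74613.
735471 − 74613 = 660858.

660858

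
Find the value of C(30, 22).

5852925

C(30,22) = C(30,8) by symmetry.
C(30,8) = (30·29·28·27·26·25·24·23) / 8! = 235989936000 / 40320 = 5852925.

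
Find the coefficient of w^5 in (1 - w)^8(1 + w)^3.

14

Coefficient of w^5 = Σ_{j} C(8,j)·(-1)^j·C(3,5-j)·1^(5-j) for j from 2 to 5.
= 28 + (-168) + 210 + (-56) = 14.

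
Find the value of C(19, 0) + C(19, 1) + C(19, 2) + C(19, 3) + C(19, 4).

5036

1 + 19 + 171 + 969 + 3876 = 5036.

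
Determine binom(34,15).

C(34,15) = (34·33·32·31·30·29·28·27·26·25·24·23·22·21·20) / 15! = 2427001153744527360000 / 1307674368000 = 1855967520.

1855967520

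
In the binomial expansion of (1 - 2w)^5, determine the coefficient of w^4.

80

The general term is C(5,j)·(1)^j·(-2w)^(5-j); the w^4 term has j = 1.
C(5,1) = 5.
Coefficient = C(5,1) · (-2)^4 = 5 · 16 = 80.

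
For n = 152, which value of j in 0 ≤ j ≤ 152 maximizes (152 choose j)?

76

C(152,j) is maximized at j = 152/2 = 76.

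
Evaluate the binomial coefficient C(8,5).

C(8,5) = C(8,3) by symmetry.
C(8,3) = (8·7·6) / 3! = 336 / 6 = 56.

56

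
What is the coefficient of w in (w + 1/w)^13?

1716

General term: C(13,j)·(w)^j·(1/w)^(13-j), with w-exponent 1j − 1(13−j) = 2j − 13.
Set 2j − 13 = 1: j = 7.
C(13,7) = 1716; 1^7 = 1; 1^6 = 1.
Coefficient = 1716 · 1 · 1 = 1716.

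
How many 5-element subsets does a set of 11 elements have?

462

C(11,5) = (11·10·9·8·7) / 5! = 55440 / 120 = 462.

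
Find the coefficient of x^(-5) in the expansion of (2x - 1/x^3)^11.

42240

General term: C(11,j)·(2x)^j·(-1/x^3)^(11-j), with x-exponent 1j − 3(11−j) = 4j − 33.
Set 4j − 33 = -5: j = 7.
C(11,7) = 330; 2^7 = 128; (-1)^4 = 1.
Coefficient = 330 · 128 · 1 = 42240.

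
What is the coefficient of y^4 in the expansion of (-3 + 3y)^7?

-76545

The general term is C(7,j)·(-3)^j·(3y)^(7-j); the y^4 term has j = 3.
C(7,3) = 35.
Coefficient = C(7,3) · (-3)^3 · 3^4 = 35 · (-27) · 81 = -76545.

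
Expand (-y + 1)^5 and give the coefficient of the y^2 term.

The general term is C(5,j)·(-y)^j·(1)^(5-j); the y^2 term has j = 2.
C(5,2) = 10.
Coefficient = C(5,2) = 10.

10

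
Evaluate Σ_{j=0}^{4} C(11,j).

1 + 11 + 55 + 165 + 330 = 562.

562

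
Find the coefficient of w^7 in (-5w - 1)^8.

625000

The general term is C(8,j)·(-5w)^j·(-1)^(8-j); the w^7 term has j = 7.
C(8,7) = 8.
Coefficient = C(8,7) · (-5)^7 · (-1)^1 = 8 · (-78125) · (-1) = 625000.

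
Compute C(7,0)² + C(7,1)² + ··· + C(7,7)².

3432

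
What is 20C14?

38760

C(20,14) = C(20,6) by symmetry.
C(20,6) = (20·19·18·17·16·15) / 6! = 27907200 / 720 = 38760.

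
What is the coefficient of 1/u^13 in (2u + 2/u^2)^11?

337920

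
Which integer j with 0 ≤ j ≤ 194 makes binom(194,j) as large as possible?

C(194,j) is maximized at j = 194/2 = 97.

97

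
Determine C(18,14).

3060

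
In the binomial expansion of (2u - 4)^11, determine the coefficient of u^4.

-86507520

The general term is C(11,j)·(2u)^j·(-4)^(11-j); the u^4 term has j = 4.
C(11,4) = 330.
Coefficient = C(11,4) · 2^4 · (-4)^7 = 330 · 16 · (-16384) = -86507520.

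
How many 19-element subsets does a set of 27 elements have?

2220075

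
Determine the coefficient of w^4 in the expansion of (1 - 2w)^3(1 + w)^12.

-129

Coefficient of w^4 = Σ_{j} C(3,j)·(-2)^j·C(12,4-j)·1^(4-j) for j from 0 to 3.
= 495 + (-1320) + 792 + (-96) = -129.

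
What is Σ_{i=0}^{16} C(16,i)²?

601080390

Σ C(16,i)² is the coefficient of x^16 in (1+x)^16(1+x)^16 = (1+x)^32, i.e. C(32,16) = 601080390.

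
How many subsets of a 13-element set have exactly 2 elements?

Choose the 2 positions: C(13,2) = 78.

78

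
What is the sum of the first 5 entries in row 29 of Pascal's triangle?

1 + 29 + 406 + 3654 + 23751 = 27841.

27841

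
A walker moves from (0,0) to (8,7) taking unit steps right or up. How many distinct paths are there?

Each path is a sequence of 15 steps with 8 rights: C(15,8) = 6435.

6435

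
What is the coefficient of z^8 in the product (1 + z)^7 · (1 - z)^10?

-70

Coefficient of z^8 = Σ_{j} C(7,j)·1^j·C(10,8-j)·(-1)^(8-j) for j from 0 to 7.
= 45 + (-840) + 4410 + (-8820) + 7350 + (-2520) + 315 + (-10) = -70.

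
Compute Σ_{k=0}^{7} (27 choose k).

1285624

1 + 27 + 351 + 2925 + 17550 + 80730 + 296010 + 888030 = 1285624.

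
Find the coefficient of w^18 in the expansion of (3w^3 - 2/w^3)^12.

General term: C(12,j)·(3w^3)^j·(-2/w^3)^(12-j), with w-exponent 3j − 3(12−j) = 6j − 36.
Set 6j − 36 = 18: j = 9.
C(12,9) = 220; 3^9 = 19683; (-2)^3 = -8.
Coefficient = 220 · 19683 · (-8) = -34642080.

-34642080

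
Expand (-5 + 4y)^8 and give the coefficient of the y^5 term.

-7168000

The general term is C(8,j)·(-5)^j·(4y)^(8-j); the y^5 term has j = 3.
C(8,3) = 56.
Coefficient = C(8,3) · (-5)^3 · 4^5 = 56 · (-125) · 1024 = -7168000.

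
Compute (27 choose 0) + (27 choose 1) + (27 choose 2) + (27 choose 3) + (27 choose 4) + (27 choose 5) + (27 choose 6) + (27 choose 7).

1285624

1 + 27 + 351 + 2925 + 17550 + 80730 + 296010 + 888030 = 1285624.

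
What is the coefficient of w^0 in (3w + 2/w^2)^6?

General term: C(6,j)·(3w)^j·(2/w^2)^(6-j), with w-exponent 1j − 2(6−j) = 3j − 12.
Set 3j − 12 = 0: j = 4.
C(6,4) = 15; 3^4 = 81; 2^2 = 4.
Coefficient = 15 · 81 · 4 = 4860.

4860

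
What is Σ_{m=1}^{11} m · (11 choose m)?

Since m·C(11,m) = 11·C(10,m−1), the sum is 11·2^10 = 11·1024 = 11264.

11264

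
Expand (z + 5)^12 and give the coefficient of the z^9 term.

27500

The general term is C(12,j)·(z)^j·(5)^(12-j); the z^9 term has j = 9.
C(12,9) = 220.
Coefficient = C(12,9) · 5^3 = 220 · 125 = 27500.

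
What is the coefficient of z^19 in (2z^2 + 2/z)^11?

General term: C(11,j)·(2z^2)^j·(2/z)^(11-j), with z-exponent 2j − 1(11−j) = 3j − 11.
Set 3j − 11 = 19: j = 10.
C(11,10) = 11; 2^10 = 1024; 2^1 = 2.
Coefficient = 11 · 1024 · 2 = 22528.

22528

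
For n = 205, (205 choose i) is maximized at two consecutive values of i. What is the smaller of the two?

102

For odd n = 205, C(205,i) peaks at i = (n−1)/2 and (n+1)/2; the smaller is 102.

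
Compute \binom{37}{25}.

1852482996

C(37,25) = C(37,12) by symmetry.
C(37,12) = (37·36·35·34·33·32·31·30·29·28·27·26) / 12! = 887342319056793600 / 479001600 = 1852482996.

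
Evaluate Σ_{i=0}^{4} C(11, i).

1 + 11 + 55 + 165 + 330 = 562.

562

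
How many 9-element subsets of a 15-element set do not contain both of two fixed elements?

3289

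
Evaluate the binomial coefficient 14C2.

C(14,2) = (14·13) / 2! = 182 / 2 = 91.

91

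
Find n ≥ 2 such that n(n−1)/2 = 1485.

n(n−1)/2 = 1485 ⇒ n(n−1) = 2970. Since 55·54 = 2970, n = 55.

55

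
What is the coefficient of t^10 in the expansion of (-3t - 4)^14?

The general term is C(14,j)·(-3t)^j·(-4)^(14-j); the t^10 term has j = 10.
C(14,10) = 1001.
Coefficient = C(14,10) · (-3)^10 · (-4)^4 = 1001 · 59049 · 256 = 15131660544.

15131660544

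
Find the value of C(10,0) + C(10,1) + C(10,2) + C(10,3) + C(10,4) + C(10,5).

1 + 10 + 45 + 120 + 210 + 252 = 638.

638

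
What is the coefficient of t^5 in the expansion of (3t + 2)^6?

The general term is C(6,j)·(3t)^j·(2)^(6-j); the t^5 term has j = 5.
C(6,5) = 6.
Coefficient = C(6,5) · 3^5 · 2^1 = 6 · 243 · 2 = 2916.

2916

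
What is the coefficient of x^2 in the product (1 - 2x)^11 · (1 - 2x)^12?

1012

Coefficient of x^2 = Σ_{j} C(11,j)·(-2)^j·C(12,2-j)·(-2)^(2-j) for j from 0 to 2.
= 264 + 528 + 220 = 1012.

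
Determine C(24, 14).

1961256

C(24,14) = C(24,10) by symmetry.
C(24,10) = (24·23·22·21·20·19·18·17·16·15) / 10! = 7117005772800 / 3628800 = 1961256.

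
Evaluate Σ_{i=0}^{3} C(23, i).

2048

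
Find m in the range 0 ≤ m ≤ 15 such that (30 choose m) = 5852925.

C(30,m) increases on 0 ≤ m ≤ 15. C(30,7) = 2035800 and C(30,8) = 5852925, so m = 8.

8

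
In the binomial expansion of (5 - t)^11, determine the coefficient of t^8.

The general term is C(11,j)·(5)^j·(-t)^(11-j); the t^8 term has j = 3.
C(11,3) = 165.
Coefficient = C(11,3) · 5^3 = 165 · 125 = 20625.

20625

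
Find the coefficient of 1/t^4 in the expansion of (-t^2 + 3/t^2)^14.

General term: C(14,j)·(-t^2)^j·(3/t^2)^(14-j), with t-exponent 2j − 2(14−j) = 4j − 28.
Set 4j − 28 = -4: j = 6.
C(14,6) = 3003; (-1)^6 = 1; 3^8 = 6561.
Coefficient = 3003 · 1 · 6561 = 19702683.

19702683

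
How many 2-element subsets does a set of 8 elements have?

28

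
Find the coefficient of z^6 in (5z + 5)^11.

22558593750

The general term is C(11,j)·(5z)^j·(5)^(11-j); the z^6 term has j = 6.
C(11,6) = 462.
Coefficient = C(11,6) · 5^6 · 5^5 = 462 · 15625 · 3125 = 22558593750.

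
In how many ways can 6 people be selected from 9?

This is C(9,6) = 84.

84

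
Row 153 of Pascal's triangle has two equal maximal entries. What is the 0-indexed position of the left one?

76

For odd n = 153, C(153,r) peaks at r = (n−1)/2 and (n+1)/2; the lesser is 76.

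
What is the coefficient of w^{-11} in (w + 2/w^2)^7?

448

General term: C(7,j)·(w)^j·(2/w^2)^(7-j), with w-exponent 1j − 2(7−j) = 3j − 14.
Set 3j − 14 = -11: j = 1.
C(7,1) = 7; 1^1 = 1; 2^6 = 64.
Coefficient = 7 · 1 · 64 = 448.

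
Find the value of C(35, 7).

C(35,7) = (35·34·33·32·31·30·29) / 7! = 33891580800 / 5040 = 6724520.

6724520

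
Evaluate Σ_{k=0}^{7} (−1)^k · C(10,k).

The partial alternating sum Σ_{k=0}^{7} (−1)^k C(10,k) = (−1)^7 C(9,7) = -36.

-36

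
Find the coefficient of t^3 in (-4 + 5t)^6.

The general term is C(6,j)·(-4)^j·(5t)^(6-j); the t^3 term has j = 3.
C(6,3) = 20.
Coefficient = C(6,3) · (-4)^3 · 5^3 = 20 · (-64) · 125 = -160000.

-160000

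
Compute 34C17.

2333606220

C(34,17) = (34·33·32·31·30·29·28·27·26·25·24·23·22·21·20·19·18) / 17! = 830034394580628357120000 / 355687428096000 = 2333606220.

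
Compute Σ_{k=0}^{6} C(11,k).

1486

1 + 11 + 55 + 165 + 330 + 462 + 462 = 1486.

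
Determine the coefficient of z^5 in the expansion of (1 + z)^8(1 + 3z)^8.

117152

Coefficient of z^5 = Σ_{j} C(8,j)·1^j·C(8,5-j)·3^(5-j) for j from 0 to 5.
= 13608 + 45360 + 42336 + 14112 + 1680 + 56 = 117152.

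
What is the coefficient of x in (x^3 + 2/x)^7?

672

General term: C(7,j)·(x^3)^j·(2/x)^(7-j), with x-exponent 3j − 1(7−j) = 4j − 7.
Set 4j − 7 = 1: j = 2.
C(7,2) = 21; 1^2 = 1; 2^5 = 32.
Coefficient = 21 · 1 · 32 = 672.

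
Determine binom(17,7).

19448

C(17,7) = (17·16·15·14·13·12·11) / 7! = 98017920 / 5040 = 19448.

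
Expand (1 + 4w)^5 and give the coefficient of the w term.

The general term is C(5,j)·(1)^j·(4w)^(5-j); the w^1 term has j = 4.
C(5,4) = 5.
Coefficient = C(5,4) · 4^1 = 5 · 4 = 20.

20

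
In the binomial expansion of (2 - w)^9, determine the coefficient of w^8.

18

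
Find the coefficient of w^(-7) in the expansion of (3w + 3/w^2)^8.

367416

General term: C(8,j)·(3w)^j·(3/w^2)^(8-j), with w-exponent 1j − 2(8−j) = 3j − 16.
Set 3j − 16 = -7: j = 3.
C(8,3) = 56; 3^3 = 27; 3^5 = 243.
Coefficient = 56 · 27 · 243 = 367416.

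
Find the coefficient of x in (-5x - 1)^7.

-35

The general term is C(7,j)·(-5x)^j·(-1)^(7-j); the x^1 term has j = 1.
C(7,1) = 7.
Coefficient = C(7,1) · (-5)^1 = 7 · (-5) = -35.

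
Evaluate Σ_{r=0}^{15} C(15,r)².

155117520

By Vandermonde's identity, Σ C(15,r)² = C(30,15) = 155117520.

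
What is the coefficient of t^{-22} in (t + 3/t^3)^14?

General term: C(14,j)·(t)^j·(3/t^3)^(14-j), with t-exponent 1j − 3(14−j) = 4j − 42.
Set 4j − 42 = -22: j = 5.
C(14,5) = 2002; 1^5 = 1; 3^9 = 19683.
Coefficient = 2002 · 1 · 19683 = 39405366.

39405366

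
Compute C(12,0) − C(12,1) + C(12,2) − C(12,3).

The partial alternating sum Σ_{k=0}^{3} (−1)^k C(12,k) = (−1)^3 C(11,3) = -165.

-165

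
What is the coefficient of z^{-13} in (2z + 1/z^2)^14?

64064

General term: C(14,j)·(2z)^j·(1/z^2)^(14-j), with z-exponent 1j − 2(14−j) = 3j − 28.
Set 3j − 28 = -13: j = 5.
C(14,5) = 2002; 2^5 = 32; 1^9 = 1.
Coefficient = 2002 · 32 · 1 = 64064.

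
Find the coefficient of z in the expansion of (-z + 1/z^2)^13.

-715

General term: C(13,j)·(-z)^j·(1/z^2)^(13-j), with z-exponent 1j − 2(13−j) = 3j − 26.
Set 3j − 26 = 1: j = 9.
C(13,9) = 715; (-1)^9 = -1; 1^4 = 1.
Coefficient = 715 · (-1) · 1 = -715.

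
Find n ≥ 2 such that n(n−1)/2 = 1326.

52

n(n−1)/2 = 1326 ⇒ n(n−1) = 2652. Since 52·51 = 2652, n = 52.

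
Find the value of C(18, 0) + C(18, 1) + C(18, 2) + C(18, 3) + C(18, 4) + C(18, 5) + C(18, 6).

31180

1 + 18 + 153 + 816 + 3060 + 8568 + 18564 = 31180.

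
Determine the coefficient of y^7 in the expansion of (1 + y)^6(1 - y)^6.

0

Coefficient of y^7 = Σ_{j} C(6,j)·1^j·C(6,7-j)·(-1)^(7-j) for j from 1 to 6.
= 6 + (-90) + 300 + (-300) + 90 + (-6) = 0.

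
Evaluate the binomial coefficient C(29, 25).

C(29,25) = C(29,4) by symmetry.
C(29,4) = (29·28·27·26) / 4! = 570024 / 24 = 23751.

23751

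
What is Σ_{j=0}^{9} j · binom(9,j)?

2304

Differentiating (1+x)^9 and setting x=1: Σ j·C(9,j) = 9·2^8 = 2304.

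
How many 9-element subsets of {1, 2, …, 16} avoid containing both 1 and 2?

All 9-subsets: C(16,9) = 11440. Those containing both fixed elements: C(14,7) = 3432.
11440 − 3432 = 8008.

8008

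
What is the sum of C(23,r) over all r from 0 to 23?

8388608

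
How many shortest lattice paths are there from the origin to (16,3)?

969

Each path is a sequence of 19 steps with 16 rights: C(19,16) = 969.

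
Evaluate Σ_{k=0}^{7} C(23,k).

1 + 23 + 253 + 1771 + 8855 + 33649 + 100947 + 245157 = 390656.

390656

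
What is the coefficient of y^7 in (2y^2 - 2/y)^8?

-14336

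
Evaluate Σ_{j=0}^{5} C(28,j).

1 + 28 + 378 + 3276 + 20475 + 98280 = 122438.

122438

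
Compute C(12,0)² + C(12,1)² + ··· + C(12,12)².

By Vandermonde's identity, Σ C(12,j)² = C(24,12) = 2704156.

2704156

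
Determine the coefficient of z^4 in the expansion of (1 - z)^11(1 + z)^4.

Coefficient of z^4 = Σ_{j} C(11,j)·(-1)^j·C(4,4-j)·1^(4-j) for j from 0 to 4.
= 1 + (-44) + 330 + (-660) + 330 = -43.

-43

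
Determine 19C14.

C(19,14) = C(19,5) by symmetry.
C(19,5) = (19·18·17·16·15) / 5! = 1395360 / 120 = 11628.

11628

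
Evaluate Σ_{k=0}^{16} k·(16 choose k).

Differentiating (1+x)^16 and setting x=1: Σ k·C(16,k) = 16·2^15 = 524288.

524288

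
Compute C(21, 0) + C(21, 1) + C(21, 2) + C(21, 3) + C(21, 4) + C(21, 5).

27896

1 + 21 + 210 + 1330 + 5985 + 20349 = 27896.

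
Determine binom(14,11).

364

C(14,11) = C(14,3) by symmetry.
C(14,3) = (14·13·12) / 3! = 2184 / 6 = 364.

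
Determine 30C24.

593775

C(30,24) = C(30,6) by symmetry.
C(30,6) = (30·29·28·27·26·25) / 6! = 427518000 / 720 = 593775.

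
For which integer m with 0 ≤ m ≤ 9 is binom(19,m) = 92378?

9

C(19,m) increases on 0 ≤ m ≤ 9. C(19,8) = 75582 and C(19,9) = 92378, so m = 9.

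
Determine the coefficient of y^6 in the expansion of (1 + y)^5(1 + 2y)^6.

5336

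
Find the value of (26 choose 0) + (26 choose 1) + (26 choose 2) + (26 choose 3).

1 + 26 + 325 + 2600 = 2952.

2952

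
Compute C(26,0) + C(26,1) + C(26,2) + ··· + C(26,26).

67108864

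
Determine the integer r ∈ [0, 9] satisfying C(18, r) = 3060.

4

C(18,r) increases on 0 ≤ r ≤ 9. C(18,3) = 816 and C(18,4) = 3060, so r = 4.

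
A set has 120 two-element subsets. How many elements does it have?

n(n−1)/2 = 120 ⇒ n(n−1) = 240. Since 16·15 = 240, n = 16.

16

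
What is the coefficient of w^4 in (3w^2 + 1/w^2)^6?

General term: C(6,j)·(3w^2)^j·(1/w^2)^(6-j), with w-exponent 2j − 2(6−j) = 4j − 12.
Set 4j − 12 = 4: j = 4.
C(6,4) = 15; 3^4 = 81; 1^2 = 1.
Coefficient = 15 · 81 · 1 = 1215.

1215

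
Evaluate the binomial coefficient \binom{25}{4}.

12650

C(25,4) = (25·24·23·22) / 4! = 303600 / 24 = 12650.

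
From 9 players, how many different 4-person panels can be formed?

126

This is C(9,4) = 126.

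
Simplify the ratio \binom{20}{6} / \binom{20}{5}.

5/2

C(n,k+1)/C(n,k) = (n−k)/(k+1) = (20−5)/(5+1) = 15/6 = 5/2.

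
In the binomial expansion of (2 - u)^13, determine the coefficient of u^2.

159744

The general term is C(13,j)·(2)^j·(-u)^(13-j); the u^2 term has j = 11.
C(13,11) = 78.
Coefficient = C(13,11) · 2^11 = 78 · 2048 = 159744.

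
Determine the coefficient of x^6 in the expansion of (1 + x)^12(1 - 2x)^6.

Coefficient of x^6 = Σ_{j} C(12,j)·1^j·C(6,6-j)·(-2)^(6-j) for j from 0 to 6.
= 64 + (-2304) + 15840 + (-35200) + 29700 + (-9504) + 924 = -480.

-480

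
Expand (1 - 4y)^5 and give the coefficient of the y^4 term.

1280

The general term is C(5,j)·(1)^j·(-4y)^(5-j); the y^4 term has j = 1.
C(5,1) = 5.
Coefficient = C(5,1) · (-4)^4 = 5 · 256 = 1280.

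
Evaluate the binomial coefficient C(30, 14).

145422675

C(30,14) = (30·29·28·27·26·25·24·23·22·21·20·19·18·17) / 14! = 12677700308232960000 / 87178291200 = 145422675.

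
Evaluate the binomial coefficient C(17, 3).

C(17,3) = (17·16·15) / 3! = 4080 / 6 = 680.

680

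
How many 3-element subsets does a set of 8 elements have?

56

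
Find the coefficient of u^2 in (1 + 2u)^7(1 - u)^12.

Coefficient of u^2 = Σ_{j} C(7,j)·2^j·C(12,2-j)·(-1)^(2-j) for j from 0 to 2.
= 66 + (-168) + 84 = -18.

-18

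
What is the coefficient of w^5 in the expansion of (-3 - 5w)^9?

The general term is C(9,j)·(-3)^j·(-5w)^(9-j); the w^5 term has j = 4.
C(9,4) = 126.
Coefficient = C(9,4) · (-3)^4 · (-5)^5 = 126 · 81 · (-3125) = -31893750.

-31893750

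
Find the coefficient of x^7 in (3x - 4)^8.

-69984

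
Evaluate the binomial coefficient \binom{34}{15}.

1855967520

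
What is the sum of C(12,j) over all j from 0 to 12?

4096

The entries of row 12 sum to 2^12 = 4096.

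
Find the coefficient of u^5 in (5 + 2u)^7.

The general term is C(7,j)·(5)^j·(2u)^(7-j); the u^5 term has j = 2.
C(7,2) = 21.
Coefficient = C(7,2) · 5^2 · 2^5 = 21 · 25 · 32 = 16800.

16800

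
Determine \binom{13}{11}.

78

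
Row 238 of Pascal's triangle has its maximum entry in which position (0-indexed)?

119

C(238,j) is maximized at j = 238/2 = 119.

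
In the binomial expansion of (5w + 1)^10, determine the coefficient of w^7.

9375000

The general term is C(10,j)·(5w)^j·(1)^(10-j); the w^7 term has j = 7.
C(10,7) = 120.
Coefficient = C(10,7) · 5^7 = 120 · 78125 = 9375000.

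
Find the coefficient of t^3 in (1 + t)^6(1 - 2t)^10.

Coefficient of t^3 = Σ_{j} C(6,j)·1^j·C(10,3-j)·(-2)^(3-j) for j from 0 to 3.
= (-960) + 1080 + (-300) + 20 = -160.

-160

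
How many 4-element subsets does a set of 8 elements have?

70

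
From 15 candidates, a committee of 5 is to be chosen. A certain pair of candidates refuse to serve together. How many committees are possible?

All 5-subsets: C(15,5) = 3003. Those containing both fixed elements: C(13,3) = 286.
3003 − 286 = 2717.

2717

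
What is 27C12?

17383860

C(27,12) = (27·26·25·24·23·22·21·20·19·18·17·16) / 12! = 8326896754176000 / 479001600 = 17383860.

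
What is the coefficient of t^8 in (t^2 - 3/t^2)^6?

-18

General term: C(6,j)·(t^2)^j·(-3/t^2)^(6-j), with t-exponent 2j − 2(6−j) = 4j − 12.
Set 4j − 12 = 8: j = 5.
C(6,5) = 6; 1^5 = 1; (-3)^1 = -3.
Coefficient = 6 · 1 · (-3) = -18.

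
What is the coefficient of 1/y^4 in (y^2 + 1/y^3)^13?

General term: C(13,j)·(y^2)^j·(1/y^3)^(13-j), with y-exponent 2j − 3(13−j) = 5j − 39.
Set 5j − 39 = -4: j = 7.
C(13,7) = 1716; 1^7 = 1; 1^6 = 1.
Coefficient = 1716 · 1 · 1 = 1716.

1716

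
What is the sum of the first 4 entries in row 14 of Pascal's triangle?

470

1 + 14 + 91 + 364 = 470.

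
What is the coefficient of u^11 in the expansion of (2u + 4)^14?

47710208

The general term is C(14,j)·(2u)^j·(4)^(14-j); the u^11 term has j = 11.
C(14,11) = 364.
Coefficient = C(14,11) · 2^11 · 4^3 = 364 · 2048 · 64 = 47710208.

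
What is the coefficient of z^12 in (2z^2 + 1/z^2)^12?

General term: C(12,j)·(2z^2)^j·(1/z^2)^(12-j), with z-exponent 2j − 2(12−j) = 4j − 24.
Set 4j − 24 = 12: j = 9.
C(12,9) = 220; 2^9 = 512; 1^3 = 1.
Coefficient = 220 · 512 · 1 = 112640.

112640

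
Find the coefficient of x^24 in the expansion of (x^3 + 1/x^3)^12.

66

General term: C(12,j)·(x^3)^j·(1/x^3)^(12-j), with x-exponent 3j − 3(12−j) = 6j − 36.
Set 6j − 36 = 24: j = 10.
C(12,10) = 66; 1^10 = 1; 1^2 = 1.
Coefficient = 66 · 1 · 1 = 66.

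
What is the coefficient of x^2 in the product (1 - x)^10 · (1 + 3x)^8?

57

Coefficient of x^2 = Σ_{j} C(10,j)·(-1)^j·C(8,2-j)·3^(2-j) for j from 0 to 2.
= 252 + (-240) + 45 = 57.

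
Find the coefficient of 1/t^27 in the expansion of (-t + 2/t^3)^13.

-292864

General term: C(13,j)·(-t)^j·(2/t^3)^(13-j), with t-exponent 1j − 3(13−j) = 4j − 39.
Set 4j − 39 = -27: j = 3.
C(13,3) = 286; (-1)^3 = -1; 2^10 = 1024.
Coefficient = 286 · (-1) · 1024 = -292864.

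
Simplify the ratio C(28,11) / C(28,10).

18/11

C(n,k+1)/C(n,k) = (n−k)/(k+1) = (28−10)/(10+1) = 18/11.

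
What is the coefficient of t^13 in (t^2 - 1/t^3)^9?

-9

General term: C(9,j)·(t^2)^j·(-1/t^3)^(9-j), with t-exponent 2j − 3(9−j) = 5j − 27.
Set 5j − 27 = 13: j = 8.
C(9,8) = 9; 1^8 = 1; (-1)^1 = -1.
Coefficient = 9 · 1 · (-1) = -9.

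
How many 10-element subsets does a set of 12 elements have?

C(12,10) = C(12,2) by symmetry.
C(12,2) = (12·11) / 2! = 132 / 2 = 66.

66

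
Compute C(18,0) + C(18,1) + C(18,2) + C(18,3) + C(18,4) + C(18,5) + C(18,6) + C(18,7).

1 + 18 + 153 + 816 + 3060 + 8568 + 18564 + 31824 = 63004.

63004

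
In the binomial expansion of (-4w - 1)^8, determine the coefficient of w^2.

The general term is C(8,j)·(-4w)^j·(-1)^(8-j); the w^2 term has j = 2.
C(8,2) = 28.
Coefficient = C(8,2) · (-4)^2 = 28 · 16 = 448.

448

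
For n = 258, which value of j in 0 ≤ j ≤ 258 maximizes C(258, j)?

C(258,j) is maximized at j = 258/2 = 129.

129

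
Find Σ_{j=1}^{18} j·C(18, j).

Differentiating (1+x)^18 and setting x=1: Σ j·C(18,j) = 18·2^17 = 2359296.

2359296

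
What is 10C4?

C(10,4) = (10·9·8·7) / 4! = 5040 / 24 = 210.

210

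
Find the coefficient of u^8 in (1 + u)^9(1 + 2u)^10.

1871145

Coefficient of u^8 = Σ_{j} C(9,j)·1^j·C(10,8-j)·2^(8-j) for j from 0 to 8.
= 11520 + 138240 + 483840 + 677376 + 423360 + 120960 + 15120 + 720 + 9 = 1871145.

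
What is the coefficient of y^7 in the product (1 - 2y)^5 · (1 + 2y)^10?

5760

Coefficient of y^7 = Σ_{j} C(5,j)·(-2)^j·C(10,7-j)·2^(7-j) for j from 0 to 5.
= 15360 + (-134400) + 322560 + (-268800) + 76800 + (-5760) = 5760.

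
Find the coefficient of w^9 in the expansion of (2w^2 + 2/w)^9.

43008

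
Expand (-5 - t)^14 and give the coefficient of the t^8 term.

The general term is C(14,j)·(-5)^j·(-t)^(14-j); the t^8 term has j = 6.
C(14,6) = 3003.
Coefficient = C(14,6) · (-5)^6 = 3003 · 15625 = 46921875.

46921875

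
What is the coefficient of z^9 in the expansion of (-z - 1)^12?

220

The general term is C(12,j)·(-z)^j·(-1)^(12-j); the z^9 term has j = 9.
C(12,9) = 220.
Coefficient = C(12,9) · (-1)^9 · (-1)^3 = 220 · (-1) · (-1) = 220.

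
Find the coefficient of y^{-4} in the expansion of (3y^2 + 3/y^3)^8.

General term: C(8,j)·(3y^2)^j·(3/y^3)^(8-j), with y-exponent 2j − 3(8−j) = 5j − 24.
Set 5j − 24 = -4: j = 4.
C(8,4) = 70; 3^4 = 81; 3^4 = 81.
Coefficient = 70 · 81 · 81 = 459270.

459270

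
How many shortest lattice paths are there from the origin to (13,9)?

497420

Each path is a sequence of 22 steps with 13 rights: C(22,13) = 497420.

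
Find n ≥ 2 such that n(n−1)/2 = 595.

n(n−1)/2 = 595 ⇒ n(n−1) = 1190. Since 35·34 = 1190, n = 35.

35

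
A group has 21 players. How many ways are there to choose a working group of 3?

1330

This is C(21,3) = 1330.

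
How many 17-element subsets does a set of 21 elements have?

C(21,17) = C(21,4) by symmetry.
C(21,4) = (21·20·19·18) / 4! = 143640 / 24 = 5985.

5985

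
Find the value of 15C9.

5005

C(15,9) = C(15,6) by symmetry.
C(15,6) = (15·14·13·12·11·10) / 6! = 3603600 / 720 = 5005.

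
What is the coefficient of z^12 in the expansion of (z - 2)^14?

The general term is C(14,j)·(z)^j·(-2)^(14-j); the z^12 term has j = 12.
C(14,12) = 91.
Coefficient = C(14,12) · (-2)^2 = 91 · 4 = 364.

364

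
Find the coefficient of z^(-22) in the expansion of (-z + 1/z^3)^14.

General term: C(14,j)·(-z)^j·(1/z^3)^(14-j), with z-exponent 1j − 3(14−j) = 4j − 42.
Set 4j − 42 = -22: j = 5.
C(14,5) = 2002; (-1)^5 = -1; 1^9 = 1.
Coefficient = 2002 · (-1) · 1 = -2002.

-2002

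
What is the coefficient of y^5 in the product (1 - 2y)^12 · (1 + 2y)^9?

Coefficient of y^5 = Σ_{j} C(12,j)·(-2)^j·C(9,5-j)·2^(5-j) for j from 0 to 5.
= 4032 + (-48384) + 177408 + (-253440) + 142560 + (-25344) = -3168.

-3168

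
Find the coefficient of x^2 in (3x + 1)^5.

The general term is C(5,j)·(3x)^j·(1)^(5-j); the x^2 term has j = 2.
C(5,2) = 10.
Coefficient = C(5,2) · 3^2 = 10 · 9 = 90.

90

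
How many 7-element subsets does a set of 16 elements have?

11440

C(16,7) = (16·15·14·13·12·11·10) / 7! = 57657600 / 5040 = 11440.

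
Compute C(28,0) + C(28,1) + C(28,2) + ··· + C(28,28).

The entries of row 28 sum to 2^28 = 268435456.

268435456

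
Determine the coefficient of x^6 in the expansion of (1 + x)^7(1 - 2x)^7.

357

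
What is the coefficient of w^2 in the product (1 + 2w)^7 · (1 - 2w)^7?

Coefficient of w^2 = Σ_{j} C(7,j)·2^j·C(7,2-j)·(-2)^(2-j) for j from 0 to 2.
= 84 + (-196) + 84 = -28.

-28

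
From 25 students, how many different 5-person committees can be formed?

This is C(25,5) = 53130.

53130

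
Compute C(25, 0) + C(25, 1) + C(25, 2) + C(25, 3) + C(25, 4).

1 + 25 + 300 + 2300 + 12650 = 15276.

15276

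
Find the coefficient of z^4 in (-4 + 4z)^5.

-5120

The general term is C(5,j)·(-4)^j·(4z)^(5-j); the z^4 term has j = 1.
C(5,1) = 5.
Coefficient = C(5,1) · (-4)^1 · 4^4 = 5 · (-4) · 256 = -5120.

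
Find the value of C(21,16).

20349

C(21,16) = C(21,5) by symmetry.
C(21,5) = (21·20·19·18·17) / 5! = 2441880 / 120 = 20349.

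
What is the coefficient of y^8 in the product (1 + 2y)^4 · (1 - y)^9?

-279

Coefficient of y^8 = Σ_{j} C(4,j)·2^j·C(9,8-j)·(-1)^(8-j) for j from 0 to 4.
= 9 + (-288) + 2016 + (-4032) + 2016 = -279.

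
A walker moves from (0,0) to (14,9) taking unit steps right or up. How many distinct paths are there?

817190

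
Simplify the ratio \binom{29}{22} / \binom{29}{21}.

C(n,k+1)/C(n,k) = (n−k)/(k+1) = (29−21)/(21+1) = 8/22 = 4/11.

4/11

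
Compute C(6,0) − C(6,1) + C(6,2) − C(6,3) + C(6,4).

5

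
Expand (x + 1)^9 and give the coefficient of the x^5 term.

The general term is C(9,j)·(x)^j·(1)^(9-j); the x^5 term has j = 5.
C(9,5) = 126.
Coefficient = C(9,5) = 126.

126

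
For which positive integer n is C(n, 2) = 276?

n(n−1)/2 = 276 ⇒ n(n−1) = 552. Since 24·23 = 552, n = 24.

24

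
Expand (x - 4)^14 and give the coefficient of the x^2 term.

1526726656

The general term is C(14,j)·(x)^j·(-4)^(14-j); the x^2 term has j = 2.
C(14,2) = 91.
Coefficient = C(14,2) · (-4)^12 = 91 · 16777216 = 1526726656.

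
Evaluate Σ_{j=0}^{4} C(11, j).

562

1 + 11 + 55 + 165 + 330 = 562.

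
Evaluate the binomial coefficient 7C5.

21

C(7,5) = C(7,2) by symmetry.
C(7,2) = (7·6) / 2! = 42 / 2 = 21.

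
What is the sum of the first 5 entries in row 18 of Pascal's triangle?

1 + 18 + 153 + 816 + 3060 = 4048.

4048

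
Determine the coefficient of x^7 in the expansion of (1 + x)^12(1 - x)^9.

Coefficient of x^7 = Σ_{j} C(12,j)·1^j·C(9,7-j)·(-1)^(7-j) for j from 0 to 7.
= (-36) + 1008 + (-8316) + 27720 + (-41580) + 28512 + (-8316) + 792 = -216.

-216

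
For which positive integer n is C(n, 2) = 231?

n(n−1)/2 = 231 ⇒ n(n−1) = 462. Since 22·21 = 462, n = 22.

22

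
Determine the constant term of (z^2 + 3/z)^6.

1215

General term: C(6,j)·(z^2)^j·(3/z)^(6-j), with z-exponent 2j − 1(6−j) = 3j − 6.
Set 3j − 6 = 0: j = 2.
C(6,2) = 15; 1^2 = 1; 3^4 = 81.
Coefficient = 15 · 1 · 81 = 1215.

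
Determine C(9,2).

36

C(9,2) = (9·8) / 2! = 72 / 2 = 36.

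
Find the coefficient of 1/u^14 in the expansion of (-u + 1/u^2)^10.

45

General term: C(10,j)·(-u)^j·(1/u^2)^(10-j), with u-exponent 1j − 2(10−j) = 3j − 20.
Set 3j − 20 = -14: j = 2.
C(10,2) = 45; (-1)^2 = 1; 1^8 = 1.
Coefficient = 45 · 1 · 1 = 45.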